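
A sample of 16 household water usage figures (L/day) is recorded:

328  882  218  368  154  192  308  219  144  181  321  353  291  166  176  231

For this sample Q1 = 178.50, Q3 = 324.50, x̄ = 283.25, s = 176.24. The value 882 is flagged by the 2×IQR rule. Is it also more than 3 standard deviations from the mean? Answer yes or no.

yes

z = (882 − 283.25) / 176.24 = 3.40.
|z| = 3.40 > 3.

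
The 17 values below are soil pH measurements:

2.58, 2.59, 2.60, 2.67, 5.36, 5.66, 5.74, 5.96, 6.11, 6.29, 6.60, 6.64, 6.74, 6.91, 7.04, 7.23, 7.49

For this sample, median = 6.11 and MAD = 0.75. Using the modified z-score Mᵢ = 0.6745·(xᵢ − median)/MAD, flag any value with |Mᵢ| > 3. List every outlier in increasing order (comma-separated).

2.58, 2.59, 2.60, 2.67

|Mᵢ| > 3 ⇔ |xᵢ − 6.11| > 3·0.75/0.6745 = 3.34.
So outliers lie outside [2.77, 9.45].
2.58: M = -3.17 → outlier.
2.59: M = -3.17 → outlier.
2.60: M = -3.16 → outlier.
2.67: M = -3.09 → outlier.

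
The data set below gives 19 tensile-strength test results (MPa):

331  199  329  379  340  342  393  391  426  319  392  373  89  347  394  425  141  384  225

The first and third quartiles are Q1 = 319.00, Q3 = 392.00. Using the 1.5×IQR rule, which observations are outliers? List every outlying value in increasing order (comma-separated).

IQR = Q3 − Q1 = 392.00 − 319.00 = 73.00.
Lower fence = Q1 − 1.5·IQR = 319.00 − 109.50 = 209.50.
Upper fence = Q3 + 1.5·IQR = 392.00 + 109.50 = 501.50.
89 < 209.50 → outlier.
141 < 209.50 → outlier.
199 < 209.50 → outlier.
All remaining values lie within [209.50, 501.50].

89, 141, 199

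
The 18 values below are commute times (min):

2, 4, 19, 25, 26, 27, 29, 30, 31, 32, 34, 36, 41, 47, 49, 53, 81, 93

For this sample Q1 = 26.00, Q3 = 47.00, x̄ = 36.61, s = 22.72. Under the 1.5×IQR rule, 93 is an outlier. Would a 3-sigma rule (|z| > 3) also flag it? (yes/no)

no

z = (93 − 36.61) / 22.72 = 2.48.
|z| = 2.48 ≤ 3.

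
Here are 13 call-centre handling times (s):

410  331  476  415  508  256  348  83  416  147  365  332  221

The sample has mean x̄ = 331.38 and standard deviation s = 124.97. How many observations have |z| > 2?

0

Cutoffs: x̄ ± 2s = [81.44, 581.32].
Every value lies within the cutoffs.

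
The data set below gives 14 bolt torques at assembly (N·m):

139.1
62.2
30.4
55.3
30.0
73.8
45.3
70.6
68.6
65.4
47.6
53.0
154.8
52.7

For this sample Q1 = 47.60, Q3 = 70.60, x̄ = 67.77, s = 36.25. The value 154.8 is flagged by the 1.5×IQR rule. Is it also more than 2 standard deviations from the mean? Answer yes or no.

yes

z = (154.8 − 67.77) / 36.25 = 2.40.
|z| = 2.40 > 2.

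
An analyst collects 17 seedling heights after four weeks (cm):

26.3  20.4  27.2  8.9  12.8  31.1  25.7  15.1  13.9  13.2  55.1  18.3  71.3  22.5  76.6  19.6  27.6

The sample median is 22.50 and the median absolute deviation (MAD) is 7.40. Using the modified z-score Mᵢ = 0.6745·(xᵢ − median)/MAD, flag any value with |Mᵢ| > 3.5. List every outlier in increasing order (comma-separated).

|Mᵢ| > 3.5 ⇔ |xᵢ − 22.50| > 3.5·7.40/0.6745 = 38.40.
So outliers lie outside [-15.90, 60.90].
71.3: M = 4.45 → outlier.
76.6: M = 4.93 → outlier.

71.3, 76.6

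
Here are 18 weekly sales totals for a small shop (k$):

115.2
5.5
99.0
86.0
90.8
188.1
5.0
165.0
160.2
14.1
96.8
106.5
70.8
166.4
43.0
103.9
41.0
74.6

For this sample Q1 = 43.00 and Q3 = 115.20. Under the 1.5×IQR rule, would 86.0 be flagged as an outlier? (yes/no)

IQR = Q3 − Q1 = 115.20 − 43.00 = 72.20.
Lower fence = Q1 − 1.5·IQR = 43.00 − 108.30 = -65.30.
Upper fence = Q3 + 1.5·IQR = 115.20 + 108.30 = 223.50.
86.0 lies within [-65.30, 223.50].

no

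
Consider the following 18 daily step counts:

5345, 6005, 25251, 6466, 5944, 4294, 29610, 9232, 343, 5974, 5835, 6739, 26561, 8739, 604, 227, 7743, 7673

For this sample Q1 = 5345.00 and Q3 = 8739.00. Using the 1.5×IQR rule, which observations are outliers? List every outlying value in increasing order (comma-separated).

IQR = Q3 − Q1 = 8739.00 − 5345.00 = 3394.00.
Lower fence = Q1 − 1.5·IQR = 5345.00 − 5091.00 = 254.00.
Upper fence = Q3 + 1.5·IQR = 8739.00 + 5091.00 = 13830.00.
227 < 254.00 → outlier.
25251 > 13830.00 → outlier.
26561 > 13830.00 → outlier.
29610 > 13830.00 → outlier.
All remaining values lie within [254.00, 13830.00].

227, 25251, 26561, 29610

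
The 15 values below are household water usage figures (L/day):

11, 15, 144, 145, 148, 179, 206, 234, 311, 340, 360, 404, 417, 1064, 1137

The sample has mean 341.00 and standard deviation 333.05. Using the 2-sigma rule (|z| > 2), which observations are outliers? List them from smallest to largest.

1064, 1137

Cutoffs at x̄ ± 2s: 341.00 ± 2·333.05 = [-325.10, 1007.10].
1064: z = 2.17, |z| > 2 → outlier.
1137: z = 2.39, |z| > 2 → outlier.
Every other value lies within [-325.10, 1007.10].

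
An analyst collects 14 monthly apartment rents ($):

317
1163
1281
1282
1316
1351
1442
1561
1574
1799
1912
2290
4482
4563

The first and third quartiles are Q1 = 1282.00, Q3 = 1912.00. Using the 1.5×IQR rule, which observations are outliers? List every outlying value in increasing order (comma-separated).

IQR = Q3 − Q1 = 1912.00 − 1282.00 = 630.00.
Lower fence = Q1 − 1.5·IQR = 1282.00 − 945.00 = 337.00.
Upper fence = Q3 + 1.5·IQR = 1912.00 + 945.00 = 2857.00.
317 < 337.00 → outlier.
4482 > 2857.00 → outlier.
4563 > 2857.00 → outlier.
All remaining values lie within [337.00, 2857.00].

317, 4482, 4563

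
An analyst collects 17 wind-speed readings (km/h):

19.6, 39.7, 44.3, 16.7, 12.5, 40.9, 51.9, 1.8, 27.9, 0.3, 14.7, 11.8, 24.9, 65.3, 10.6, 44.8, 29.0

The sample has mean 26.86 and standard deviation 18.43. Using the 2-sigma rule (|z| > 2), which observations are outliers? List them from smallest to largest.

65.3

Cutoffs at x̄ ± 2s: 26.86 ± 2·18.43 = [-10.00, 63.72].
65.3: z = 2.09, |z| > 2 → outlier.
Every other value lies within [-10.00, 63.72].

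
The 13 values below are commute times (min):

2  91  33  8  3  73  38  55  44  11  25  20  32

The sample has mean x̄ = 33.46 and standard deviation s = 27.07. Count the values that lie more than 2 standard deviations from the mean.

Cutoffs: x̄ ± 2s = [-20.68, 87.60].
Outside the cutoffs: 91.

1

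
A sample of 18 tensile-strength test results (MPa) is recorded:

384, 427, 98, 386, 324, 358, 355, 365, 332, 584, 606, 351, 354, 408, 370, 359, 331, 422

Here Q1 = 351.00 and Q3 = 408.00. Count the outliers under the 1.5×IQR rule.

3

IQR = 57.00; fences at 351.00 − 85.50 = 265.50 and 408.00 + 85.50 = 493.50.
Outside the cutoffs: 98, 584, 606.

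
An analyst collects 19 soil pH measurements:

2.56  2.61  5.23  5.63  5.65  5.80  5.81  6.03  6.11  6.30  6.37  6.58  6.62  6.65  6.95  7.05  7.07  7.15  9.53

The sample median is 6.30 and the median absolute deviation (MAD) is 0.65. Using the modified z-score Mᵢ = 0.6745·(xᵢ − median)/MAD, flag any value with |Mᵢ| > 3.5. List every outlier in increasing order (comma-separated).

|Mᵢ| > 3.5 ⇔ |xᵢ − 6.30| > 3.5·0.65/0.6745 = 3.37.
So outliers lie outside [2.93, 9.67].
2.56: M = -3.88 → outlier.
2.61: M = -3.83 → outlier.

2.56, 2.61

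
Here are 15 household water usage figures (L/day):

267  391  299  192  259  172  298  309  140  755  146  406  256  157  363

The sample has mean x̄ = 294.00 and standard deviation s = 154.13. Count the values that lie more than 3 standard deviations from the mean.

0

Cutoffs: x̄ ± 3s = [-168.39, 756.39].
Every value lies within the cutoffs.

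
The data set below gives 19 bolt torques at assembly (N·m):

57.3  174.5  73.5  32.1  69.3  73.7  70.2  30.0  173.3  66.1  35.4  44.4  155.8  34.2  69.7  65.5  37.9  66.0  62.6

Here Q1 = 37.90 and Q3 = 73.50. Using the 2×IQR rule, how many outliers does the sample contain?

3

IQR = 35.60; fences at 37.90 − 71.20 = -33.30 and 73.50 + 71.20 = 144.70.
Outside the cutoffs: 155.8, 173.3, 174.5.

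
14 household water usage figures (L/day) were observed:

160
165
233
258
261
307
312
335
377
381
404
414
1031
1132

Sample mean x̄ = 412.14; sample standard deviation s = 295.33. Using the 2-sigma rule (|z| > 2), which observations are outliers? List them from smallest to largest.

1031, 1132

Cutoffs at x̄ ± 2s: 412.14 ± 2·295.33 = [-178.52, 1002.80].
1031: z = 2.10, |z| > 2 → outlier.
1132: z = 2.44, |z| > 2 → outlier.
Every other value lies within [-178.52, 1002.80].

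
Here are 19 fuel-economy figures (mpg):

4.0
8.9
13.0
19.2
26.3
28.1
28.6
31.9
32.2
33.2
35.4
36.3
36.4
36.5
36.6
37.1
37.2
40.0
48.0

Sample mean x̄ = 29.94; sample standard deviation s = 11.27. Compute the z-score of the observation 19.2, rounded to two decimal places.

z = (19.2 − 29.94) / 11.27 = -0.95.

-0.95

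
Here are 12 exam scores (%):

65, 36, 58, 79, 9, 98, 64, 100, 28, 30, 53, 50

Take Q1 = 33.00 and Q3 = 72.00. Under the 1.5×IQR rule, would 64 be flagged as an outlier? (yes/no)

IQR = Q3 − Q1 = 72.00 − 33.00 = 39.00.
Lower fence = Q1 − 1.5·IQR = 33.00 − 58.50 = -25.50.
Upper fence = Q3 + 1.5·IQR = 72.00 + 58.50 = 130.50.
64 lies within [-25.50, 130.50].

no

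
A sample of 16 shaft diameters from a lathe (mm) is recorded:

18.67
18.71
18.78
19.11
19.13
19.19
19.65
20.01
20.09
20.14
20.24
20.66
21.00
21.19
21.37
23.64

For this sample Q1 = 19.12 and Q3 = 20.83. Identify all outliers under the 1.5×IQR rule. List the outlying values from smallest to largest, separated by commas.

23.64

IQR = Q3 − Q1 = 20.83 − 19.12 = 1.71.
Lower fence = Q1 − 1.5·IQR = 19.12 − 2.565 = 16.555.
Upper fence = Q3 + 1.5·IQR = 20.83 + 2.565 = 23.395.
23.64 > 23.395 → outlier.
All remaining values lie within [16.555, 23.395].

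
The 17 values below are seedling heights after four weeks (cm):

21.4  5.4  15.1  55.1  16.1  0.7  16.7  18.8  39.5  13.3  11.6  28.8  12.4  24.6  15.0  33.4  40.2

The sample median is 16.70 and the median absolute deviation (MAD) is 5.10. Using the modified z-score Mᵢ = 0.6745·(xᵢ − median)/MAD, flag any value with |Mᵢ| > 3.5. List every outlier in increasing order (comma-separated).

|Mᵢ| > 3.5 ⇔ |xᵢ − 16.70| > 3.5·5.10/0.6745 = 26.46.
So outliers lie outside [-9.76, 43.16].
55.1: M = 5.08 → outlier.

55.1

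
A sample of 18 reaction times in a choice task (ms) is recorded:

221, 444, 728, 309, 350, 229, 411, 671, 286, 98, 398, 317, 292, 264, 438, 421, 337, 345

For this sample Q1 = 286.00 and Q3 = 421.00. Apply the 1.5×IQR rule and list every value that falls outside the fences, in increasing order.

671, 728

IQR = Q3 − Q1 = 421.00 − 286.00 = 135.00.
Lower fence = Q1 − 1.5·IQR = 286.00 − 202.50 = 83.50.
Upper fence = Q3 + 1.5·IQR = 421.00 + 202.50 = 623.50.
671 > 623.50 → outlier.
728 > 623.50 → outlier.
All remaining values lie within [83.50, 623.50].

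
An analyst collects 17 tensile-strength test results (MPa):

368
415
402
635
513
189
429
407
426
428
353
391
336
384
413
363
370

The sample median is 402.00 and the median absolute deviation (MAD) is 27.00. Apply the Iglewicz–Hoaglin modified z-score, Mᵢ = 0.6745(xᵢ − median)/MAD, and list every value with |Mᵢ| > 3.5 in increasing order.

189, 635

|Mᵢ| > 3.5 ⇔ |xᵢ − 402.00| > 3.5·27.00/0.6745 = 140.10.
So outliers lie outside [261.90, 542.10].
189: M = -5.32 → outlier.
635: M = 5.82 → outlier.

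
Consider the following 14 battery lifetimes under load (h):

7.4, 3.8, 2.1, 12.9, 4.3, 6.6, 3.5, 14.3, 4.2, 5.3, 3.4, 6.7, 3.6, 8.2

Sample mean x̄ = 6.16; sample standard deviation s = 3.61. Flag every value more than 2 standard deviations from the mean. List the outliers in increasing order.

Cutoffs at x̄ ± 2s: 6.16 ± 2·3.61 = [-1.06, 13.38].
14.3: z = 2.25, |z| > 2 → outlier.
Every other value lies within [-1.06, 13.38].

14.3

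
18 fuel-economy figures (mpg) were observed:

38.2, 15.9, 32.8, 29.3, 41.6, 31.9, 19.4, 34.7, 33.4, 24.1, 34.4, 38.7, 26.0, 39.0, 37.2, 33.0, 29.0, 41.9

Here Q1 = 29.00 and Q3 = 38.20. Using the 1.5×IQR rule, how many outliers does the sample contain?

0

IQR = 9.20; fences at 29.00 − 13.80 = 15.20 and 38.20 + 13.80 = 52.00.
Every value lies within the cutoffs.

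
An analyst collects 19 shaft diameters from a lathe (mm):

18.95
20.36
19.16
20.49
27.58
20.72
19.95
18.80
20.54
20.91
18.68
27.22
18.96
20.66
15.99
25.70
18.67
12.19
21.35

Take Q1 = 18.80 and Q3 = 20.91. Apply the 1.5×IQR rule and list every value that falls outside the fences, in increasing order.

IQR = Q3 − Q1 = 20.91 − 18.80 = 2.11.
Lower fence = Q1 − 1.5·IQR = 18.80 − 3.165 = 15.635.
Upper fence = Q3 + 1.5·IQR = 20.91 + 3.165 = 24.075.
12.19 < 15.635 → outlier.
25.70 > 24.075 → outlier.
27.22 > 24.075 → outlier.
27.58 > 24.075 → outlier.
All remaining values lie within [15.635, 24.075].

12.19, 25.70, 27.22, 27.58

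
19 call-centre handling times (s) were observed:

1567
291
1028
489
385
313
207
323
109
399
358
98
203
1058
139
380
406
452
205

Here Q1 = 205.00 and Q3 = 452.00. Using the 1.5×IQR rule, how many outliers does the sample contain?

3

IQR = 247.00; fences at 205.00 − 370.50 = -165.50 and 452.00 + 370.50 = 822.50.
Outside the cutoffs: 1028, 1058, 1567.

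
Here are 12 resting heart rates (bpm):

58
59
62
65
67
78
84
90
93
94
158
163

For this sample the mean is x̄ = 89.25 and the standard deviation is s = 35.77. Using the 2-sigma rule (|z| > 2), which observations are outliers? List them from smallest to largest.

Cutoffs at x̄ ± 2s: 89.25 ± 2·35.77 = [17.71, 160.79].
163: z = 2.06, |z| > 2 → outlier.
Every other value lies within [17.71, 160.79].

163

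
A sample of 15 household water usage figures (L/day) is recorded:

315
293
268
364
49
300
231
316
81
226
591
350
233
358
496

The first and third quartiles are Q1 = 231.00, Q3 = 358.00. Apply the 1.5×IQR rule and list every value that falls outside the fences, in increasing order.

IQR = Q3 − Q1 = 358.00 − 231.00 = 127.00.
Lower fence = Q1 − 1.5·IQR = 231.00 − 190.50 = 40.50.
Upper fence = Q3 + 1.5·IQR = 358.00 + 190.50 = 548.50.
591 > 548.50 → outlier.
All remaining values lie within [40.50, 548.50].

591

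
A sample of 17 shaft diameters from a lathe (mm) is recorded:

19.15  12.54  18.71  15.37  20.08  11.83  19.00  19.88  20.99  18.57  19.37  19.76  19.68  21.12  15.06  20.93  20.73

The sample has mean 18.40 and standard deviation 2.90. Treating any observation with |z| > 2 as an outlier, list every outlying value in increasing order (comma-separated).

Cutoffs at x̄ ± 2s: 18.40 ± 2·2.90 = [12.60, 24.20].
11.83: z = -2.27, |z| > 2 → outlier.
12.54: z = -2.02, |z| > 2 → outlier.
Every other value lies within [12.60, 24.20].

11.83, 12.54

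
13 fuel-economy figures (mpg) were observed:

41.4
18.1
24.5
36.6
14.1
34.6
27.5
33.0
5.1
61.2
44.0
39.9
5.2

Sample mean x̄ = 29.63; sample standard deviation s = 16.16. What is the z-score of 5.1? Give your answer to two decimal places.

-1.52

z = (5.1 − 29.63) / 16.16 = -1.52.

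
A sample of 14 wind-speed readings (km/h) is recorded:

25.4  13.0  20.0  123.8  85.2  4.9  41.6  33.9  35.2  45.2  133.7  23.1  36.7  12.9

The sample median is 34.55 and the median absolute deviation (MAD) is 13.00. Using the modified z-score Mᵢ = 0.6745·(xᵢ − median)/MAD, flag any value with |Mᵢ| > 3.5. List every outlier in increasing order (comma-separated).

123.8, 133.7

|Mᵢ| > 3.5 ⇔ |xᵢ − 34.55| > 3.5·13.00/0.6745 = 67.46.
So outliers lie outside [-32.91, 102.01].
123.8: M = 4.63 → outlier.
133.7: M = 5.14 → outlier.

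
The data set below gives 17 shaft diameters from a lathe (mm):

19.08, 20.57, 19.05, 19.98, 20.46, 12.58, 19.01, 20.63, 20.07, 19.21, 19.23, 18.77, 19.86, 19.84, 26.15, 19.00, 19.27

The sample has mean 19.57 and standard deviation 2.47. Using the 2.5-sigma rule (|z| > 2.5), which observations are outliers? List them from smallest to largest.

12.58, 26.15

Cutoffs at x̄ ± 2.5s: 19.57 ± 2.5·2.47 = [13.395, 25.745].
12.58: z = -2.83, |z| > 2.5 → outlier.
26.15: z = 2.66, |z| > 2.5 → outlier.
Every other value lies within [13.395, 25.745].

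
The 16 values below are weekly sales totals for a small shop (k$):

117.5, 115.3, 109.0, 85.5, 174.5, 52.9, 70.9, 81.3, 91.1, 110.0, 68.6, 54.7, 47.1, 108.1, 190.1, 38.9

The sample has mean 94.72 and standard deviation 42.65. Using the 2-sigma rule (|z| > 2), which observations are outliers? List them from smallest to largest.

190.1

Cutoffs at x̄ ± 2s: 94.72 ± 2·42.65 = [9.42, 180.02].
190.1: z = 2.24, |z| > 2 → outlier.
Every other value lies within [9.42, 180.02].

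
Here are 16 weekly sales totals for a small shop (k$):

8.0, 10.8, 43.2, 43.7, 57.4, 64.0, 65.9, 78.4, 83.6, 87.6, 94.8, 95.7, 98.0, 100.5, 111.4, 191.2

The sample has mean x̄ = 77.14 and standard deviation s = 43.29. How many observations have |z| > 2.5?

Cutoffs: x̄ ± 2.5s = [-31.085, 185.365].
Outside the cutoffs: 191.2.

1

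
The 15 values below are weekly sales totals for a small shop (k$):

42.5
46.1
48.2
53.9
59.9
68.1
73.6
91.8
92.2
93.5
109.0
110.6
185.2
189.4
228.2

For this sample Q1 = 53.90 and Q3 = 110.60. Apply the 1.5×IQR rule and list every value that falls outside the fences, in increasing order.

228.2

IQR = Q3 − Q1 = 110.60 − 53.90 = 56.70.
Lower fence = Q1 − 1.5·IQR = 53.90 − 85.05 = -31.15.
Upper fence = Q3 + 1.5·IQR = 110.60 + 85.05 = 195.65.
228.2 > 195.65 → outlier.
All remaining values lie within [-31.15, 195.65].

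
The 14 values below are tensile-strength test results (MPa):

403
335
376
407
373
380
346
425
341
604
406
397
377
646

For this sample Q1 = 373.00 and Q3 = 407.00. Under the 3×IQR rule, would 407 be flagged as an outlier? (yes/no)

IQR = Q3 − Q1 = 407.00 − 373.00 = 34.00.
Lower fence = Q1 − 3·IQR = 373.00 − 102.00 = 271.00.
Upper fence = Q3 + 3·IQR = 407.00 + 102.00 = 509.00.
407 lies within [271.00, 509.00].

no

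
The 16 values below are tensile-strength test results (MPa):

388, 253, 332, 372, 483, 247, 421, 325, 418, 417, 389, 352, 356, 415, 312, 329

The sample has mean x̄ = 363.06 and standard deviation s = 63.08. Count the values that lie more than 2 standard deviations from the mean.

Cutoffs: x̄ ± 2s = [236.90, 489.22].
Every value lies within the cutoffs.

0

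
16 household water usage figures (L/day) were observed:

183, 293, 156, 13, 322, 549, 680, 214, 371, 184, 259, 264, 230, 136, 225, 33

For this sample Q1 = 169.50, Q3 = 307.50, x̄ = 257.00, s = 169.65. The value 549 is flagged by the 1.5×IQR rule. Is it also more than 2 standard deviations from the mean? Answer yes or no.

no

z = (549 − 257.00) / 169.65 = 1.72.
|z| = 1.72 ≤ 2.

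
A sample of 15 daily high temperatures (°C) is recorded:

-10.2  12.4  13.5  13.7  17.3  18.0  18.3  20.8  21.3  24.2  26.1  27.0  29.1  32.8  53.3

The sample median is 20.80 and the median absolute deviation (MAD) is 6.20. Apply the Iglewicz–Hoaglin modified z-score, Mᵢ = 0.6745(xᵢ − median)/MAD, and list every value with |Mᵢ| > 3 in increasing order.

-10.2, 53.3

|Mᵢ| > 3 ⇔ |xᵢ − 20.80| > 3·6.20/0.6745 = 27.58.
So outliers lie outside [-6.78, 48.38].
-10.2: M = -3.37 → outlier.
53.3: M = 3.54 → outlier.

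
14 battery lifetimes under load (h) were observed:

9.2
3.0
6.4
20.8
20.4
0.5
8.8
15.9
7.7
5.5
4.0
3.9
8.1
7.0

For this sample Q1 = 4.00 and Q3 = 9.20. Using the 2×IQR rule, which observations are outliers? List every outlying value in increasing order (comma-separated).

20.4, 20.8

IQR = Q3 − Q1 = 9.20 − 4.00 = 5.20.
Lower fence = Q1 − 2·IQR = 4.00 − 10.40 = -6.40.
Upper fence = Q3 + 2·IQR = 9.20 + 10.40 = 19.60.
20.4 > 19.60 → outlier.
20.8 > 19.60 → outlier.
All remaining values lie within [-6.40, 19.60].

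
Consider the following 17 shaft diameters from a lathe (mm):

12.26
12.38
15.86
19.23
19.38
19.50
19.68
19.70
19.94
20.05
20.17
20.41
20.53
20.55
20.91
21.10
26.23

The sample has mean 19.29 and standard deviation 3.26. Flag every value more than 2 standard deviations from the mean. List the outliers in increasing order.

Cutoffs at x̄ ± 2s: 19.29 ± 2·3.26 = [12.77, 25.81].
12.26: z = -2.16, |z| > 2 → outlier.
12.38: z = -2.12, |z| > 2 → outlier.
26.23: z = 2.13, |z| > 2 → outlier.
Every other value lies within [12.77, 25.81].

12.26, 12.38, 26.23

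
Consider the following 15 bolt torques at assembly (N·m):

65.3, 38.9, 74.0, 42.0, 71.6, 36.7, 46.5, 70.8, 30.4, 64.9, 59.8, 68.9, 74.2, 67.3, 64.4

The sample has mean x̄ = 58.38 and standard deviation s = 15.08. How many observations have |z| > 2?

Cutoffs: x̄ ± 2s = [28.22, 88.54].
Every value lies within the cutoffs.

0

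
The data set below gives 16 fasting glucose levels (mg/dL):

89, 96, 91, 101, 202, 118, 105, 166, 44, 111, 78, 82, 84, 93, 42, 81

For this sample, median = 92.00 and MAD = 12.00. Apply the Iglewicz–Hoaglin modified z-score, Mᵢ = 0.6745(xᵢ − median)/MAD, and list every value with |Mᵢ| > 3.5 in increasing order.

166, 202

|Mᵢ| > 3.5 ⇔ |xᵢ − 92.00| > 3.5·12.00/0.6745 = 62.27.
So outliers lie outside [29.73, 154.27].
166: M = 4.16 → outlier.
202: M = 6.18 → outlier.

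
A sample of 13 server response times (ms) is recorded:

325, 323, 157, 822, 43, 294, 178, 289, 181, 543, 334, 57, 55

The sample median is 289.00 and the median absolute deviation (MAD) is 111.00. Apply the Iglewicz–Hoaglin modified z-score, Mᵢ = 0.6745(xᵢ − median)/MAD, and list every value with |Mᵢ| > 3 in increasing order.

|Mᵢ| > 3 ⇔ |xᵢ − 289.00| > 3·111.00/0.6745 = 493.70.
So outliers lie outside [-204.70, 782.70].
822: M = 3.24 → outlier.

822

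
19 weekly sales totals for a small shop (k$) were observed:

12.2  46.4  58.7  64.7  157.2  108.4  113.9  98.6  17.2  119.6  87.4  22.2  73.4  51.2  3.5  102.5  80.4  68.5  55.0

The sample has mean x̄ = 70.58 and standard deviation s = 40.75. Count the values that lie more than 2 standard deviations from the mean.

1

Cutoffs: x̄ ± 2s = [-10.92, 152.08].
Outside the cutoffs: 157.2.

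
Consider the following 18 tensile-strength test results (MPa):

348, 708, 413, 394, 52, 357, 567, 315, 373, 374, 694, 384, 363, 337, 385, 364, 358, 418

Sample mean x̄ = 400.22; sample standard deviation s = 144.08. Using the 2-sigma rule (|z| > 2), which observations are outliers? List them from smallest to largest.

52, 694, 708

Cutoffs at x̄ ± 2s: 400.22 ± 2·144.08 = [112.06, 688.38].
52: z = -2.42, |z| > 2 → outlier.
694: z = 2.04, |z| > 2 → outlier.
708: z = 2.14, |z| > 2 → outlier.
Every other value lies within [112.06, 688.38].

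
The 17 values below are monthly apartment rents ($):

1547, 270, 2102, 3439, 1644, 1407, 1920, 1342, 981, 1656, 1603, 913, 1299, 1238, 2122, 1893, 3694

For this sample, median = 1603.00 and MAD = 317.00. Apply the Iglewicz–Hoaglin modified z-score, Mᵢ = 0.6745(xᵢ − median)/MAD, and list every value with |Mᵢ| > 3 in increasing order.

3439, 3694

|Mᵢ| > 3 ⇔ |xᵢ − 1603.00| > 3·317.00/0.6745 = 1409.93.
So outliers lie outside [193.07, 3012.93].
3439: M = 3.91 → outlier.
3694: M = 4.45 → outlier.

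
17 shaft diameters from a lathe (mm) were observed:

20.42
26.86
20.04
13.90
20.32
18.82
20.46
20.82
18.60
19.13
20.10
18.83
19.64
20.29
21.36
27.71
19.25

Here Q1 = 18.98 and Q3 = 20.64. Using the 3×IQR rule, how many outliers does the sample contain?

3

IQR = 1.66; fences at 18.98 − 4.98 = 14.00 and 20.64 + 4.98 = 25.62.
Outside the cutoffs: 13.90, 26.86, 27.71.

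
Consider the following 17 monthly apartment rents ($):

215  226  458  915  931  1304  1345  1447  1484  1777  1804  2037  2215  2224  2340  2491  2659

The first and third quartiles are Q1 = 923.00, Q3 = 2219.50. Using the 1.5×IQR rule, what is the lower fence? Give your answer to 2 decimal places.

IQR = Q3 − Q1 = 2219.50 − 923.00 = 1296.50.
Lower fence = Q1 − 1.5·IQR = 923.00 − 1944.75 = -1021.75.
Upper fence = Q3 + 1.5·IQR = 2219.50 + 1944.75 = 4164.25.

-1021.75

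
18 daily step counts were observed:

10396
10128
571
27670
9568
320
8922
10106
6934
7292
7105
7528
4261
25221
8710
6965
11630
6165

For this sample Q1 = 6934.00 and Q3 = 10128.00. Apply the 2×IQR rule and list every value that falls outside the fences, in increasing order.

IQR = Q3 − Q1 = 10128.00 − 6934.00 = 3194.00.
Lower fence = Q1 − 2·IQR = 6934.00 − 6388.00 = 546.00.
Upper fence = Q3 + 2·IQR = 10128.00 + 6388.00 = 16516.00.
320 < 546.00 → outlier.
25221 > 16516.00 → outlier.
27670 > 16516.00 → outlier.
All remaining values lie within [546.00, 16516.00].

320, 25221, 27670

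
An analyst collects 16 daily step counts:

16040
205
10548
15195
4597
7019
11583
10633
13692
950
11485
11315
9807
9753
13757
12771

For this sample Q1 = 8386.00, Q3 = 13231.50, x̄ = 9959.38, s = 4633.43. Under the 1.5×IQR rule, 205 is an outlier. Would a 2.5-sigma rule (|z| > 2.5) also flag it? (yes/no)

z = (205 − 9959.38) / 4633.43 = -2.11.
|z| = 2.11 ≤ 2.5.

no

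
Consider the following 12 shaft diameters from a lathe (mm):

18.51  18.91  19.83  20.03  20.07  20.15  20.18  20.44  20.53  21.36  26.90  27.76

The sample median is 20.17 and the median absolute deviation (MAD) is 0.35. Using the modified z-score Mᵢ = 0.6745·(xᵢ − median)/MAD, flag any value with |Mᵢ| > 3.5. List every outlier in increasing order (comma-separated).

26.90, 27.76

|Mᵢ| > 3.5 ⇔ |xᵢ − 20.17| > 3.5·0.35/0.6745 = 1.82.
So outliers lie outside [18.35, 21.99].
26.90: M = 12.97 → outlier.
27.76: M = 14.63 → outlier.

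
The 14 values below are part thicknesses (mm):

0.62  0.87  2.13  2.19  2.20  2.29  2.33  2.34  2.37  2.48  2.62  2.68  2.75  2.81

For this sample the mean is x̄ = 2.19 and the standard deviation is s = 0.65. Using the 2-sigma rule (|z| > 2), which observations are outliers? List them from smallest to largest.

0.62, 0.87

Cutoffs at x̄ ± 2s: 2.19 ± 2·0.65 = [0.89, 3.49].
0.62: z = -2.42, |z| > 2 → outlier.
0.87: z = -2.03, |z| > 2 → outlier.
Every other value lies within [0.89, 3.49].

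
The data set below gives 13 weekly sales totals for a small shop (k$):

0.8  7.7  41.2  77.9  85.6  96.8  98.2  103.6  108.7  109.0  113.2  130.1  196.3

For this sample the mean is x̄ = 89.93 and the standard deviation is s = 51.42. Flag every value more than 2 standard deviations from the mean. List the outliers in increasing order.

196.3

Cutoffs at x̄ ± 2s: 89.93 ± 2·51.42 = [-12.91, 192.77].
196.3: z = 2.07, |z| > 2 → outlier.
Every other value lies within [-12.91, 192.77].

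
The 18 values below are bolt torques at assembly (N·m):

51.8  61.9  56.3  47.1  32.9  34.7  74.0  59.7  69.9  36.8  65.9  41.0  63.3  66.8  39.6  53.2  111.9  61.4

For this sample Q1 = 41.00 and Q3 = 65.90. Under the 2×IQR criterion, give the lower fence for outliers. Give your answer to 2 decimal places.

-8.80

IQR = Q3 − Q1 = 65.90 − 41.00 = 24.90.
Lower fence = Q1 − 2·IQR = 41.00 − 49.80 = -8.80.
Upper fence = Q3 + 2·IQR = 65.90 + 49.80 = 115.70.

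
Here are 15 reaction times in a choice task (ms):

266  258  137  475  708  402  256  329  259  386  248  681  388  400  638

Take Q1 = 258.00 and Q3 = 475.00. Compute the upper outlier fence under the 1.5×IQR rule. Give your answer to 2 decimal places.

IQR = Q3 − Q1 = 475.00 − 258.00 = 217.00.
Lower fence = Q1 − 1.5·IQR = 258.00 − 325.50 = -67.50.
Upper fence = Q3 + 1.5·IQR = 475.00 + 325.50 = 800.50.

800.50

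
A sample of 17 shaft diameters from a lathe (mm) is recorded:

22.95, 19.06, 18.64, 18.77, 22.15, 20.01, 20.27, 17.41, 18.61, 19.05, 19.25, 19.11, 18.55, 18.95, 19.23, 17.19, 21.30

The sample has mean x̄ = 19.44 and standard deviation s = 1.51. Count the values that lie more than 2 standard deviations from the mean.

1

Cutoffs: x̄ ± 2s = [16.42, 22.46].
Outside the cutoffs: 22.95.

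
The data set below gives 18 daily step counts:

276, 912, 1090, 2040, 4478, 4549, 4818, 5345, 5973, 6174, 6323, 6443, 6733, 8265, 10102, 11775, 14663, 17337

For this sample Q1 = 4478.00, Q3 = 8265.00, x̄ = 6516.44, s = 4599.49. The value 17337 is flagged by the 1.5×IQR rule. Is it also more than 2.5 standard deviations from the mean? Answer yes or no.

z = (17337 − 6516.44) / 4599.49 = 2.35.
|z| = 2.35 ≤ 2.5.

no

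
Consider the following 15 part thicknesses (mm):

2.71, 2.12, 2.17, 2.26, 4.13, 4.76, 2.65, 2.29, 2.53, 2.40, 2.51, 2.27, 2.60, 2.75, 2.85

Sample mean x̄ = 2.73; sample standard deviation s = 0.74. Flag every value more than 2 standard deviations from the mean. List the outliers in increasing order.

Cutoffs at x̄ ± 2s: 2.73 ± 2·0.74 = [1.25, 4.21].
4.76: z = 2.74, |z| > 2 → outlier.
Every other value lies within [1.25, 4.21].

4.76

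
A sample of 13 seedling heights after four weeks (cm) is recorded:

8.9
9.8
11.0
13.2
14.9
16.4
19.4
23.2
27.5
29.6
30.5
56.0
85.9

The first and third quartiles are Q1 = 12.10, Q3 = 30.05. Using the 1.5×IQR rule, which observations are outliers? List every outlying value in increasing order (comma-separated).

85.9

IQR = Q3 − Q1 = 30.05 − 12.10 = 17.95.
Lower fence = Q1 − 1.5·IQR = 12.10 − 26.925 = -14.825.
Upper fence = Q3 + 1.5·IQR = 30.05 + 26.925 = 56.975.
85.9 > 56.975 → outlier.
All remaining values lie within [-14.825, 56.975].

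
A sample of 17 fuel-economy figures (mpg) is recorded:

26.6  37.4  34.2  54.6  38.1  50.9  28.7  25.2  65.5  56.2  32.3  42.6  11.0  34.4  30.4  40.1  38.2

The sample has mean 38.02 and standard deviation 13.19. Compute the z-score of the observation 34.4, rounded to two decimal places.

-0.27

z = (34.4 − 38.02) / 13.19 = -0.27.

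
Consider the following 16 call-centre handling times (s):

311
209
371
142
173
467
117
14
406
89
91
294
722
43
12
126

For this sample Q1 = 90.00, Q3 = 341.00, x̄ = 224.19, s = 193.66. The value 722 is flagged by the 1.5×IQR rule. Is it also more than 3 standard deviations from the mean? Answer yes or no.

z = (722 − 224.19) / 193.66 = 2.57.
|z| = 2.57 ≤ 3.

no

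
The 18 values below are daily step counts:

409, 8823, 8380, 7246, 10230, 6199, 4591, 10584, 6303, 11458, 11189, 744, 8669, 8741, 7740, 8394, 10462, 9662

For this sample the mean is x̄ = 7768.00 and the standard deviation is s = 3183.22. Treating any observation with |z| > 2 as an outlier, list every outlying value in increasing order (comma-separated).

409, 744

Cutoffs at x̄ ± 2s: 7768.00 ± 2·3183.22 = [1401.56, 14134.44].
409: z = -2.31, |z| > 2 → outlier.
744: z = -2.21, |z| > 2 → outlier.
Every other value lies within [1401.56, 14134.44].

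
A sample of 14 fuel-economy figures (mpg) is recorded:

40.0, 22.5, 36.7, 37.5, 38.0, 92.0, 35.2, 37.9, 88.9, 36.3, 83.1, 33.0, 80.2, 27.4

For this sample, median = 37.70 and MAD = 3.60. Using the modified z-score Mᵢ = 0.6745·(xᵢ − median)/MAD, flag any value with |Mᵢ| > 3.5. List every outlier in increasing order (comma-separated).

|Mᵢ| > 3.5 ⇔ |xᵢ − 37.70| > 3.5·3.60/0.6745 = 18.68.
So outliers lie outside [19.02, 56.38].
80.2: M = 7.96 → outlier.
83.1: M = 8.51 → outlier.
88.9: M = 9.59 → outlier.
92.0: M = 10.17 → outlier.

80.2, 83.1, 88.9, 92.0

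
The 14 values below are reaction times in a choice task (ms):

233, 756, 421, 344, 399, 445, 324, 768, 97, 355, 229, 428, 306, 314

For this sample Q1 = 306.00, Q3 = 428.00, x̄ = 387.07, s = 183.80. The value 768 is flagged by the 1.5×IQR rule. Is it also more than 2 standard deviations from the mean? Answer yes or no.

z = (768 − 387.07) / 183.80 = 2.07.
|z| = 2.07 > 2.

yes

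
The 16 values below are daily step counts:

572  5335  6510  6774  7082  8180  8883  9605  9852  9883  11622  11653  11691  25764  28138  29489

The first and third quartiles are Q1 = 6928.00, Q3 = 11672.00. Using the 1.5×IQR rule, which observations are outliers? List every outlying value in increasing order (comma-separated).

IQR = Q3 − Q1 = 11672.00 − 6928.00 = 4744.00.
Lower fence = Q1 − 1.5·IQR = 6928.00 − 7116.00 = -188.00.
Upper fence = Q3 + 1.5·IQR = 11672.00 + 7116.00 = 18788.00.
25764 > 18788.00 → outlier.
28138 > 18788.00 → outlier.
29489 > 18788.00 → outlier.
All remaining values lie within [-188.00, 18788.00].

25764, 28138, 29489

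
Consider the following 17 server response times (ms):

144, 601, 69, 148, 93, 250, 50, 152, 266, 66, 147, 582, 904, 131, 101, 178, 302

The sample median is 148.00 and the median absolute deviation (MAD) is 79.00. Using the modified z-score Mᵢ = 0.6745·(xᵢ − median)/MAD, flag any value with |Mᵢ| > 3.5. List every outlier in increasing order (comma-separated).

582, 601, 904

|Mᵢ| > 3.5 ⇔ |xᵢ − 148.00| > 3.5·79.00/0.6745 = 409.93.
So outliers lie outside [-261.93, 557.93].
582: M = 3.71 → outlier.
601: M = 3.87 → outlier.
904: M = 6.45 → outlier.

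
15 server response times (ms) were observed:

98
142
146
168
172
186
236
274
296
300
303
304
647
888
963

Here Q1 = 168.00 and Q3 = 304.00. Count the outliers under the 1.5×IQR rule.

3

IQR = 136.00; fences at 168.00 − 204.00 = -36.00 and 304.00 + 204.00 = 508.00.
Outside the cutoffs: 647, 888, 963.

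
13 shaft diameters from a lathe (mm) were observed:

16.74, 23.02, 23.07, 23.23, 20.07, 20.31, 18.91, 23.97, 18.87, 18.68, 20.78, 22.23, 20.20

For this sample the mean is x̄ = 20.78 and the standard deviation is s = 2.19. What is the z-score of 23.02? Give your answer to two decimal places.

1.02

z = (23.02 − 20.78) / 2.19 = 1.02.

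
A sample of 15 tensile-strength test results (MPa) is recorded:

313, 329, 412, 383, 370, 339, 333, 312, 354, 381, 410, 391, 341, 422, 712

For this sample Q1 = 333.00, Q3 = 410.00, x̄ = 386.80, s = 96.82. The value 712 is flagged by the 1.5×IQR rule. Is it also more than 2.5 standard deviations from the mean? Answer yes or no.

yes

z = (712 − 386.80) / 96.82 = 3.36.
|z| = 3.36 > 2.5.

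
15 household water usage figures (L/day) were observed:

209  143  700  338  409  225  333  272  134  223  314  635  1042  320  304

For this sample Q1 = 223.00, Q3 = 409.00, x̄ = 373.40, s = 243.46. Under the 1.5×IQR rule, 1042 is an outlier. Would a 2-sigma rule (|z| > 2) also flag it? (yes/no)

yes

z = (1042 − 373.40) / 243.46 = 2.75.
|z| = 2.75 > 2.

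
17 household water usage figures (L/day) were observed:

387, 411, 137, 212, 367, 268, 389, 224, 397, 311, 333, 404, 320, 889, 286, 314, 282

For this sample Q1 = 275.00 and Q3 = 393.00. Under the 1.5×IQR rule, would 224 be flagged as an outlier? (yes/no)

IQR = Q3 − Q1 = 393.00 − 275.00 = 118.00.
Lower fence = Q1 − 1.5·IQR = 275.00 − 177.00 = 98.00.
Upper fence = Q3 + 1.5·IQR = 393.00 + 177.00 = 570.00.
224 lies within [98.00, 570.00].

no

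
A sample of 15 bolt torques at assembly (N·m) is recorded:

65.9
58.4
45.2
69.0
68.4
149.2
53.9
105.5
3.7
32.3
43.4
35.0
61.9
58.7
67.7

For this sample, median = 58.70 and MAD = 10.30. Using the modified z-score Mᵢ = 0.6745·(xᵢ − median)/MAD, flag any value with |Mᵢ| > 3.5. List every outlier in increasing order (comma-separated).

|Mᵢ| > 3.5 ⇔ |xᵢ − 58.70| > 3.5·10.30/0.6745 = 53.45.
So outliers lie outside [5.25, 112.15].
3.7: M = -3.60 → outlier.
149.2: M = 5.93 → outlier.

3.7, 149.2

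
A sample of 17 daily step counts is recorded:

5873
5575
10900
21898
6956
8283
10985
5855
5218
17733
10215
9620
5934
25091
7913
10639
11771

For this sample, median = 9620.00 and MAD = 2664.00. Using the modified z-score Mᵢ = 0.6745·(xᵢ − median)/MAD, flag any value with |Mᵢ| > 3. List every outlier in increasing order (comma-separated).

21898, 25091

|Mᵢ| > 3 ⇔ |xᵢ − 9620.00| > 3·2664.00/0.6745 = 11848.78.
So outliers lie outside [-2228.78, 21468.78].
21898: M = 3.11 → outlier.
25091: M = 3.92 → outlier.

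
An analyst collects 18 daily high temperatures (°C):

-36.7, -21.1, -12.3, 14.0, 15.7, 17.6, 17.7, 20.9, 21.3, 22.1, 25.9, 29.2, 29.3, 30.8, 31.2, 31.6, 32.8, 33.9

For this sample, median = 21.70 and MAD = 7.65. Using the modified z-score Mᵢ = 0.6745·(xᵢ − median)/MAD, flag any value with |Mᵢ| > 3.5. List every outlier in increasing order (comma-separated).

-36.7, -21.1

|Mᵢ| > 3.5 ⇔ |xᵢ − 21.70| > 3.5·7.65/0.6745 = 39.70.
So outliers lie outside [-18.00, 61.40].
-36.7: M = -5.15 → outlier.
-21.1: M = -3.77 → outlier.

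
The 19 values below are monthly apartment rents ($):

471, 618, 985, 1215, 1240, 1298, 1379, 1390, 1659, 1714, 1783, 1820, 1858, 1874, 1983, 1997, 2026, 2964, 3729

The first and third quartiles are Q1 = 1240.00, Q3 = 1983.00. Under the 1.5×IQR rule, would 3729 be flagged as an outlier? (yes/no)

IQR = Q3 − Q1 = 1983.00 − 1240.00 = 743.00.
Lower fence = Q1 − 1.5·IQR = 1240.00 − 1114.50 = 125.50.
Upper fence = Q3 + 1.5·IQR = 1983.00 + 1114.50 = 3097.50.
3729 lies above the upper fence.

yes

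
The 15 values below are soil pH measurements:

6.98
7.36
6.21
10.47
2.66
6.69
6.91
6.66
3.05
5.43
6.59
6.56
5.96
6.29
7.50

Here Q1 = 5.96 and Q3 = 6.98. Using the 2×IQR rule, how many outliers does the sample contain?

IQR = 1.02; fences at 5.96 − 2.04 = 3.92 and 6.98 + 2.04 = 9.02.
Outside the cutoffs: 2.66, 3.05, 10.47.

3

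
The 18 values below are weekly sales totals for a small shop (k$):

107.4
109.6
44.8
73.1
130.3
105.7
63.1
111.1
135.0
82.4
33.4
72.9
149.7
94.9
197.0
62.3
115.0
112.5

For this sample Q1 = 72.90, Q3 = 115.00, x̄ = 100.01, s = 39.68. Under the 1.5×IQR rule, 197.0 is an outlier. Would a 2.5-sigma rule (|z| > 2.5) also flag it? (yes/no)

z = (197.0 − 100.01) / 39.68 = 2.44.
|z| = 2.44 ≤ 2.5.

no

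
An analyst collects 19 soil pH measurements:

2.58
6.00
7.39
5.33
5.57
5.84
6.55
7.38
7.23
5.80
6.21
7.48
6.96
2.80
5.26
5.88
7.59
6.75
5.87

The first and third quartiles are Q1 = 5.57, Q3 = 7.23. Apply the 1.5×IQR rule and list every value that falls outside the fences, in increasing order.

2.58, 2.80

IQR = Q3 − Q1 = 7.23 − 5.57 = 1.66.
Lower fence = Q1 − 1.5·IQR = 5.57 − 2.49 = 3.08.
Upper fence = Q3 + 1.5·IQR = 7.23 + 2.49 = 9.72.
2.58 < 3.08 → outlier.
2.80 < 3.08 → outlier.
All remaining values lie within [3.08, 9.72].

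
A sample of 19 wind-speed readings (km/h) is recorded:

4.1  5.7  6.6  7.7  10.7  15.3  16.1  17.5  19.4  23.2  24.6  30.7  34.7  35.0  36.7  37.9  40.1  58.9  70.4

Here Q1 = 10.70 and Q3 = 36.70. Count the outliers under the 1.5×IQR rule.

IQR = 26.00; fences at 10.70 − 39.00 = -28.30 and 36.70 + 39.00 = 75.70.
Every value lies within the cutoffs.

0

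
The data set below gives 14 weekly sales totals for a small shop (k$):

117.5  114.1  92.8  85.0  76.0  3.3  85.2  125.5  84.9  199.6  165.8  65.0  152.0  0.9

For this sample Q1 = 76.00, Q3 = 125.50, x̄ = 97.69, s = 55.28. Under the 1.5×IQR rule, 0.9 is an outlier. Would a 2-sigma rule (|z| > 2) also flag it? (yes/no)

z = (0.9 − 97.69) / 55.28 = -1.75.
|z| = 1.75 ≤ 2.

no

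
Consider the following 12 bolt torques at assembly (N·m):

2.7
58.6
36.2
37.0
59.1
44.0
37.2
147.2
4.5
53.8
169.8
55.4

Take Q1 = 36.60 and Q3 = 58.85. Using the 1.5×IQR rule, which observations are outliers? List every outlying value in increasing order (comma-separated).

2.7, 147.2, 169.8

IQR = Q3 − Q1 = 58.85 − 36.60 = 22.25.
Lower fence = Q1 − 1.5·IQR = 36.60 − 33.375 = 3.225.
Upper fence = Q3 + 1.5·IQR = 58.85 + 33.375 = 92.225.
2.7 < 3.225 → outlier.
147.2 > 92.225 → outlier.
169.8 > 92.225 → outlier.
All remaining values lie within [3.225, 92.225].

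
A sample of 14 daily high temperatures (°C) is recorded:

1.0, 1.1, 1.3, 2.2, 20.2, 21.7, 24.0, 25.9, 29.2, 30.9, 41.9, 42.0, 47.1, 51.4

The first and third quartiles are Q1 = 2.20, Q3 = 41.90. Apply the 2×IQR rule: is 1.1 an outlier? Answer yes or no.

no

IQR = Q3 − Q1 = 41.90 − 2.20 = 39.70.
Lower fence = Q1 − 2·IQR = 2.20 − 79.40 = -77.20.
Upper fence = Q3 + 2·IQR = 41.90 + 79.40 = 121.30.
1.1 lies within [-77.20, 121.30].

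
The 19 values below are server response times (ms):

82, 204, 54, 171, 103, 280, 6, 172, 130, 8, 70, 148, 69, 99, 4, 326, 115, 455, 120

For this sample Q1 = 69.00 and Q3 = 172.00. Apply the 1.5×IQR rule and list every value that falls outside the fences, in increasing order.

455

IQR = Q3 − Q1 = 172.00 − 69.00 = 103.00.
Lower fence = Q1 − 1.5·IQR = 69.00 − 154.50 = -85.50.
Upper fence = Q3 + 1.5·IQR = 172.00 + 154.50 = 326.50.
455 > 326.50 → outlier.
All remaining values lie within [-85.50, 326.50].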